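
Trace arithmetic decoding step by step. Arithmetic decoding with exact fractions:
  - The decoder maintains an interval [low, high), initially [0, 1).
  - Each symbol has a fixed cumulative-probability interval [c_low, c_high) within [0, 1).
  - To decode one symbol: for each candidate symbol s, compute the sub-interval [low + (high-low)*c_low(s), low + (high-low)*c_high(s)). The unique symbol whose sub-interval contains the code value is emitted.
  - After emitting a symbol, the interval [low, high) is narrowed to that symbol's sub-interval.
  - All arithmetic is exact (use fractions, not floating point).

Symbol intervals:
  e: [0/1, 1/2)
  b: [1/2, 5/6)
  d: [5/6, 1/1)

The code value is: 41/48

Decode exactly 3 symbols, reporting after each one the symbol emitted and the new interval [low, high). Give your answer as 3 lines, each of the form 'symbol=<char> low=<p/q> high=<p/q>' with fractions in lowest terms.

Step 1: interval [0/1, 1/1), width = 1/1 - 0/1 = 1/1
  'e': [0/1 + 1/1*0/1, 0/1 + 1/1*1/2) = [0/1, 1/2)
  'b': [0/1 + 1/1*1/2, 0/1 + 1/1*5/6) = [1/2, 5/6)
  'd': [0/1 + 1/1*5/6, 0/1 + 1/1*1/1) = [5/6, 1/1) <- contains code 41/48
  emit 'd', narrow to [5/6, 1/1)
Step 2: interval [5/6, 1/1), width = 1/1 - 5/6 = 1/6
  'e': [5/6 + 1/6*0/1, 5/6 + 1/6*1/2) = [5/6, 11/12) <- contains code 41/48
  'b': [5/6 + 1/6*1/2, 5/6 + 1/6*5/6) = [11/12, 35/36)
  'd': [5/6 + 1/6*5/6, 5/6 + 1/6*1/1) = [35/36, 1/1)
  emit 'e', narrow to [5/6, 11/12)
Step 3: interval [5/6, 11/12), width = 11/12 - 5/6 = 1/12
  'e': [5/6 + 1/12*0/1, 5/6 + 1/12*1/2) = [5/6, 7/8) <- contains code 41/48
  'b': [5/6 + 1/12*1/2, 5/6 + 1/12*5/6) = [7/8, 65/72)
  'd': [5/6 + 1/12*5/6, 5/6 + 1/12*1/1) = [65/72, 11/12)
  emit 'e', narrow to [5/6, 7/8)

Answer: symbol=d low=5/6 high=1/1
symbol=e low=5/6 high=11/12
symbol=e low=5/6 high=7/8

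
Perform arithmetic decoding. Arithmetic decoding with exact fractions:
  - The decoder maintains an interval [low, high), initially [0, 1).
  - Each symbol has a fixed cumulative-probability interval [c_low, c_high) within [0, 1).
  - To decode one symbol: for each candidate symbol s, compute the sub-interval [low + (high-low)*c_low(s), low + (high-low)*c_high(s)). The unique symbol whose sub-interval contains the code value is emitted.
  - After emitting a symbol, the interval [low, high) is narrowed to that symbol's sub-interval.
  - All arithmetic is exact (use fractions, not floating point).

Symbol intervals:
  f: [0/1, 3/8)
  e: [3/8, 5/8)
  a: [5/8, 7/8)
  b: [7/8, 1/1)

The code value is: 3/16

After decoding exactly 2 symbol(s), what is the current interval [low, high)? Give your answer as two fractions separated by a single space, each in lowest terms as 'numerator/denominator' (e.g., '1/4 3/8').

Step 1: interval [0/1, 1/1), width = 1/1 - 0/1 = 1/1
  'f': [0/1 + 1/1*0/1, 0/1 + 1/1*3/8) = [0/1, 3/8) <- contains code 3/16
  'e': [0/1 + 1/1*3/8, 0/1 + 1/1*5/8) = [3/8, 5/8)
  'a': [0/1 + 1/1*5/8, 0/1 + 1/1*7/8) = [5/8, 7/8)
  'b': [0/1 + 1/1*7/8, 0/1 + 1/1*1/1) = [7/8, 1/1)
  emit 'f', narrow to [0/1, 3/8)
Step 2: interval [0/1, 3/8), width = 3/8 - 0/1 = 3/8
  'f': [0/1 + 3/8*0/1, 0/1 + 3/8*3/8) = [0/1, 9/64)
  'e': [0/1 + 3/8*3/8, 0/1 + 3/8*5/8) = [9/64, 15/64) <- contains code 3/16
  'a': [0/1 + 3/8*5/8, 0/1 + 3/8*7/8) = [15/64, 21/64)
  'b': [0/1 + 3/8*7/8, 0/1 + 3/8*1/1) = [21/64, 3/8)
  emit 'e', narrow to [9/64, 15/64)

Answer: 9/64 15/64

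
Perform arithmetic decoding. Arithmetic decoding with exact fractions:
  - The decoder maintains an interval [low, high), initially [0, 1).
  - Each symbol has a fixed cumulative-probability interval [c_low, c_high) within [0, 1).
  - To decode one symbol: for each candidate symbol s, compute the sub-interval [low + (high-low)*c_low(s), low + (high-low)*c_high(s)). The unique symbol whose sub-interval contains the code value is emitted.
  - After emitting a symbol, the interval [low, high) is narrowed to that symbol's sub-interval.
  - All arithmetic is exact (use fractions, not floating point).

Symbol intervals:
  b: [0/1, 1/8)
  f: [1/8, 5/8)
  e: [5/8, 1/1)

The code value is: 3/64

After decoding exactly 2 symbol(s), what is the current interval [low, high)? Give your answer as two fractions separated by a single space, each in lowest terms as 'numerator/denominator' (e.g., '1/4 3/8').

Answer: 1/64 5/64

Derivation:
Step 1: interval [0/1, 1/1), width = 1/1 - 0/1 = 1/1
  'b': [0/1 + 1/1*0/1, 0/1 + 1/1*1/8) = [0/1, 1/8) <- contains code 3/64
  'f': [0/1 + 1/1*1/8, 0/1 + 1/1*5/8) = [1/8, 5/8)
  'e': [0/1 + 1/1*5/8, 0/1 + 1/1*1/1) = [5/8, 1/1)
  emit 'b', narrow to [0/1, 1/8)
Step 2: interval [0/1, 1/8), width = 1/8 - 0/1 = 1/8
  'b': [0/1 + 1/8*0/1, 0/1 + 1/8*1/8) = [0/1, 1/64)
  'f': [0/1 + 1/8*1/8, 0/1 + 1/8*5/8) = [1/64, 5/64) <- contains code 3/64
  'e': [0/1 + 1/8*5/8, 0/1 + 1/8*1/1) = [5/64, 1/8)
  emit 'f', narrow to [1/64, 5/64)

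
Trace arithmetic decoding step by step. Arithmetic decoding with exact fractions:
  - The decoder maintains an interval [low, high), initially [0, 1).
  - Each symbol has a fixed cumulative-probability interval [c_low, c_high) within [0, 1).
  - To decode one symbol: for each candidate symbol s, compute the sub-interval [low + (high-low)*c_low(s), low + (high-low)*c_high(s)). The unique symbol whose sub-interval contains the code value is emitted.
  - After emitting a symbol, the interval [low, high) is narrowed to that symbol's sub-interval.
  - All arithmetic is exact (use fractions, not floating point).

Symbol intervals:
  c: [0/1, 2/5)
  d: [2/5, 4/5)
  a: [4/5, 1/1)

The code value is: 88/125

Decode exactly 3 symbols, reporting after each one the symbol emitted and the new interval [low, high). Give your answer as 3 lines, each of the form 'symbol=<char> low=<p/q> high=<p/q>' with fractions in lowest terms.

Step 1: interval [0/1, 1/1), width = 1/1 - 0/1 = 1/1
  'c': [0/1 + 1/1*0/1, 0/1 + 1/1*2/5) = [0/1, 2/5)
  'd': [0/1 + 1/1*2/5, 0/1 + 1/1*4/5) = [2/5, 4/5) <- contains code 88/125
  'a': [0/1 + 1/1*4/5, 0/1 + 1/1*1/1) = [4/5, 1/1)
  emit 'd', narrow to [2/5, 4/5)
Step 2: interval [2/5, 4/5), width = 4/5 - 2/5 = 2/5
  'c': [2/5 + 2/5*0/1, 2/5 + 2/5*2/5) = [2/5, 14/25)
  'd': [2/5 + 2/5*2/5, 2/5 + 2/5*4/5) = [14/25, 18/25) <- contains code 88/125
  'a': [2/5 + 2/5*4/5, 2/5 + 2/5*1/1) = [18/25, 4/5)
  emit 'd', narrow to [14/25, 18/25)
Step 3: interval [14/25, 18/25), width = 18/25 - 14/25 = 4/25
  'c': [14/25 + 4/25*0/1, 14/25 + 4/25*2/5) = [14/25, 78/125)
  'd': [14/25 + 4/25*2/5, 14/25 + 4/25*4/5) = [78/125, 86/125)
  'a': [14/25 + 4/25*4/5, 14/25 + 4/25*1/1) = [86/125, 18/25) <- contains code 88/125
  emit 'a', narrow to [86/125, 18/25)

Answer: symbol=d low=2/5 high=4/5
symbol=d low=14/25 high=18/25
symbol=a low=86/125 high=18/25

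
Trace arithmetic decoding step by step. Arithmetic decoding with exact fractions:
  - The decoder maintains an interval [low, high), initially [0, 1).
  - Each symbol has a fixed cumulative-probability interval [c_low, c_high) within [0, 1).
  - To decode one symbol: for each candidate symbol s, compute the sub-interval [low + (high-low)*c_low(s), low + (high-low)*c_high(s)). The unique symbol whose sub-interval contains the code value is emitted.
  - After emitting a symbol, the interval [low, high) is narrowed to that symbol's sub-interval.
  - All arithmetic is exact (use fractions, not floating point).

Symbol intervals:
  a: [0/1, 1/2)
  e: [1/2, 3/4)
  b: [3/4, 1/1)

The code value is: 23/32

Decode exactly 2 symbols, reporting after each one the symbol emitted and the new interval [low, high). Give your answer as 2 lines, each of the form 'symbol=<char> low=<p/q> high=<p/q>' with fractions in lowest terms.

Answer: symbol=e low=1/2 high=3/4
symbol=b low=11/16 high=3/4

Derivation:
Step 1: interval [0/1, 1/1), width = 1/1 - 0/1 = 1/1
  'a': [0/1 + 1/1*0/1, 0/1 + 1/1*1/2) = [0/1, 1/2)
  'e': [0/1 + 1/1*1/2, 0/1 + 1/1*3/4) = [1/2, 3/4) <- contains code 23/32
  'b': [0/1 + 1/1*3/4, 0/1 + 1/1*1/1) = [3/4, 1/1)
  emit 'e', narrow to [1/2, 3/4)
Step 2: interval [1/2, 3/4), width = 3/4 - 1/2 = 1/4
  'a': [1/2 + 1/4*0/1, 1/2 + 1/4*1/2) = [1/2, 5/8)
  'e': [1/2 + 1/4*1/2, 1/2 + 1/4*3/4) = [5/8, 11/16)
  'b': [1/2 + 1/4*3/4, 1/2 + 1/4*1/1) = [11/16, 3/4) <- contains code 23/32
  emit 'b', narrow to [11/16, 3/4)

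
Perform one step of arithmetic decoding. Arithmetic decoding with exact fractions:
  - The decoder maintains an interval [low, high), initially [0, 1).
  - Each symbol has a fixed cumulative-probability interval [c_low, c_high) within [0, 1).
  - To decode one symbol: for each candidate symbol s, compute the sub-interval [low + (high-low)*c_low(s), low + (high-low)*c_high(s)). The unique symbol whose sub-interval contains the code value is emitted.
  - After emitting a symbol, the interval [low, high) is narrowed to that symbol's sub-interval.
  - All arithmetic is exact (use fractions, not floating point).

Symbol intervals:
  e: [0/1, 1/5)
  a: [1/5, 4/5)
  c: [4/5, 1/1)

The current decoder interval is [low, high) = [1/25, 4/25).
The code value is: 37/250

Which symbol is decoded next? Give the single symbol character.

Answer: c

Derivation:
Interval width = high − low = 4/25 − 1/25 = 3/25
Scaled code = (code − low) / width = (37/250 − 1/25) / 3/25 = 9/10
  e: [0/1, 1/5) 
  a: [1/5, 4/5) 
  c: [4/5, 1/1) ← scaled code falls here ✓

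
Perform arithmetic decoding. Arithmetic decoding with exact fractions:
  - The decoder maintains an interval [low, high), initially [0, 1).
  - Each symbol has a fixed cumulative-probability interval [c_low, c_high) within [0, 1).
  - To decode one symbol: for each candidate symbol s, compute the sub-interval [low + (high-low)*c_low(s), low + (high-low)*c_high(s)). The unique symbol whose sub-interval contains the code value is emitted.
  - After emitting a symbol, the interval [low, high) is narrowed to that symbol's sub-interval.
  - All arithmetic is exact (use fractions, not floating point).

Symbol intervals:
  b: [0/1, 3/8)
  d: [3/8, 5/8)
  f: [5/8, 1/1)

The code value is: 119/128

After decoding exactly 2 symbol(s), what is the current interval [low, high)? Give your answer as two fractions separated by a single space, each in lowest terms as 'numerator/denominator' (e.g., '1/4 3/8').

Step 1: interval [0/1, 1/1), width = 1/1 - 0/1 = 1/1
  'b': [0/1 + 1/1*0/1, 0/1 + 1/1*3/8) = [0/1, 3/8)
  'd': [0/1 + 1/1*3/8, 0/1 + 1/1*5/8) = [3/8, 5/8)
  'f': [0/1 + 1/1*5/8, 0/1 + 1/1*1/1) = [5/8, 1/1) <- contains code 119/128
  emit 'f', narrow to [5/8, 1/1)
Step 2: interval [5/8, 1/1), width = 1/1 - 5/8 = 3/8
  'b': [5/8 + 3/8*0/1, 5/8 + 3/8*3/8) = [5/8, 49/64)
  'd': [5/8 + 3/8*3/8, 5/8 + 3/8*5/8) = [49/64, 55/64)
  'f': [5/8 + 3/8*5/8, 5/8 + 3/8*1/1) = [55/64, 1/1) <- contains code 119/128
  emit 'f', narrow to [55/64, 1/1)

Answer: 55/64 1/1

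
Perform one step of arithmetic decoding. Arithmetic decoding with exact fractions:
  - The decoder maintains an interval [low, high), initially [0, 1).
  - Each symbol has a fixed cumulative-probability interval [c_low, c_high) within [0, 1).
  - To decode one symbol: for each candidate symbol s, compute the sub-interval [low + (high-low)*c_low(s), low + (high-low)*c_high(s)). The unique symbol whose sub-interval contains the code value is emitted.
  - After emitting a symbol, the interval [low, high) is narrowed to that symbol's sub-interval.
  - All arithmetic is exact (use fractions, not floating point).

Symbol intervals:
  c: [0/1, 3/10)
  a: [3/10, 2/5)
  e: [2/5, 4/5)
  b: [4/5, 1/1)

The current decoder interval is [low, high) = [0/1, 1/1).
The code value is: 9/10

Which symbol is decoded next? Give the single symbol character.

Interval width = high − low = 1/1 − 0/1 = 1/1
Scaled code = (code − low) / width = (9/10 − 0/1) / 1/1 = 9/10
  c: [0/1, 3/10) 
  a: [3/10, 2/5) 
  e: [2/5, 4/5) 
  b: [4/5, 1/1) ← scaled code falls here ✓

Answer: b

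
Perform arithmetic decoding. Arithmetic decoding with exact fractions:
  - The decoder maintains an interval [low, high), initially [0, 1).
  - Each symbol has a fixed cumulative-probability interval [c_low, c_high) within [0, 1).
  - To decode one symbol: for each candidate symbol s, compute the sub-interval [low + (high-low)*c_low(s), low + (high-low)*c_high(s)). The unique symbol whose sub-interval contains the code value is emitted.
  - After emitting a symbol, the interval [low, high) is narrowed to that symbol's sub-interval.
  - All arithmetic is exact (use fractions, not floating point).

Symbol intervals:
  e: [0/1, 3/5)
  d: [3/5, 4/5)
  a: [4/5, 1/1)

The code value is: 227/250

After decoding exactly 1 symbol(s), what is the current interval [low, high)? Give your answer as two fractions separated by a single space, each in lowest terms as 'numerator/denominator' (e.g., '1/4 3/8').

Answer: 4/5 1/1

Derivation:
Step 1: interval [0/1, 1/1), width = 1/1 - 0/1 = 1/1
  'e': [0/1 + 1/1*0/1, 0/1 + 1/1*3/5) = [0/1, 3/5)
  'd': [0/1 + 1/1*3/5, 0/1 + 1/1*4/5) = [3/5, 4/5)
  'a': [0/1 + 1/1*4/5, 0/1 + 1/1*1/1) = [4/5, 1/1) <- contains code 227/250
  emit 'a', narrow to [4/5, 1/1)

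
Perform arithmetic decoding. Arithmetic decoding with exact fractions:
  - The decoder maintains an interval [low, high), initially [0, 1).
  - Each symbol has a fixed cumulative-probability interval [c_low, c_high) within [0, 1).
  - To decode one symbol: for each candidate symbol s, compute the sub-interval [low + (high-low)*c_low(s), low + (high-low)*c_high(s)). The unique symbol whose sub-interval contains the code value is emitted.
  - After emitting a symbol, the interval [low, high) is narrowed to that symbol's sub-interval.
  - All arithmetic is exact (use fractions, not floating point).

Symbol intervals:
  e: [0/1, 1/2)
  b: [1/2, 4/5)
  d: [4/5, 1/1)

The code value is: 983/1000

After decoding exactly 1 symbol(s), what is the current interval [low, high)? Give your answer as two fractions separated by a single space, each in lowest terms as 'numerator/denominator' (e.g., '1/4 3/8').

Step 1: interval [0/1, 1/1), width = 1/1 - 0/1 = 1/1
  'e': [0/1 + 1/1*0/1, 0/1 + 1/1*1/2) = [0/1, 1/2)
  'b': [0/1 + 1/1*1/2, 0/1 + 1/1*4/5) = [1/2, 4/5)
  'd': [0/1 + 1/1*4/5, 0/1 + 1/1*1/1) = [4/5, 1/1) <- contains code 983/1000
  emit 'd', narrow to [4/5, 1/1)

Answer: 4/5 1/1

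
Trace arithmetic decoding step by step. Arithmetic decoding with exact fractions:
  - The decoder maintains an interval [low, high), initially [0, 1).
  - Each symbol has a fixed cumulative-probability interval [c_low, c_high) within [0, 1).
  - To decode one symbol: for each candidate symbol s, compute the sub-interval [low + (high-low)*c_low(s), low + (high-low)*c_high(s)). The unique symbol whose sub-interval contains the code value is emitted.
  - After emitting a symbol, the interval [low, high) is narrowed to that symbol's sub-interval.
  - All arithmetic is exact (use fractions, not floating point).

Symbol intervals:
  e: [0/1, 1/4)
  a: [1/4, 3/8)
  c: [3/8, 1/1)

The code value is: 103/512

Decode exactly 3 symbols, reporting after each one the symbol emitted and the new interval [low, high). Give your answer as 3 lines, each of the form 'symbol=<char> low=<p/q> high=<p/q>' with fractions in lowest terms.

Step 1: interval [0/1, 1/1), width = 1/1 - 0/1 = 1/1
  'e': [0/1 + 1/1*0/1, 0/1 + 1/1*1/4) = [0/1, 1/4) <- contains code 103/512
  'a': [0/1 + 1/1*1/4, 0/1 + 1/1*3/8) = [1/4, 3/8)
  'c': [0/1 + 1/1*3/8, 0/1 + 1/1*1/1) = [3/8, 1/1)
  emit 'e', narrow to [0/1, 1/4)
Step 2: interval [0/1, 1/4), width = 1/4 - 0/1 = 1/4
  'e': [0/1 + 1/4*0/1, 0/1 + 1/4*1/4) = [0/1, 1/16)
  'a': [0/1 + 1/4*1/4, 0/1 + 1/4*3/8) = [1/16, 3/32)
  'c': [0/1 + 1/4*3/8, 0/1 + 1/4*1/1) = [3/32, 1/4) <- contains code 103/512
  emit 'c', narrow to [3/32, 1/4)
Step 3: interval [3/32, 1/4), width = 1/4 - 3/32 = 5/32
  'e': [3/32 + 5/32*0/1, 3/32 + 5/32*1/4) = [3/32, 17/128)
  'a': [3/32 + 5/32*1/4, 3/32 + 5/32*3/8) = [17/128, 39/256)
  'c': [3/32 + 5/32*3/8, 3/32 + 5/32*1/1) = [39/256, 1/4) <- contains code 103/512
  emit 'c', narrow to [39/256, 1/4)

Answer: symbol=e low=0/1 high=1/4
symbol=c low=3/32 high=1/4
symbol=c low=39/256 high=1/4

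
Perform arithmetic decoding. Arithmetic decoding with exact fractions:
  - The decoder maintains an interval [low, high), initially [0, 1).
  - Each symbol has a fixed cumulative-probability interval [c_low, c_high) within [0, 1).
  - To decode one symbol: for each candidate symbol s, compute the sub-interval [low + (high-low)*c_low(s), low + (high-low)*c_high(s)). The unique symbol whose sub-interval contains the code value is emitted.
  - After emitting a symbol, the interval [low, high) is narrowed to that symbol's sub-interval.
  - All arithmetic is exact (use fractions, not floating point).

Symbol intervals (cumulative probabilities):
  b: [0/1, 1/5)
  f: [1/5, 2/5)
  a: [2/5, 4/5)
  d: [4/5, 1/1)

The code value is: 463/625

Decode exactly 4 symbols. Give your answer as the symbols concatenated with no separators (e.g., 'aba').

Step 1: interval [0/1, 1/1), width = 1/1 - 0/1 = 1/1
  'b': [0/1 + 1/1*0/1, 0/1 + 1/1*1/5) = [0/1, 1/5)
  'f': [0/1 + 1/1*1/5, 0/1 + 1/1*2/5) = [1/5, 2/5)
  'a': [0/1 + 1/1*2/5, 0/1 + 1/1*4/5) = [2/5, 4/5) <- contains code 463/625
  'd': [0/1 + 1/1*4/5, 0/1 + 1/1*1/1) = [4/5, 1/1)
  emit 'a', narrow to [2/5, 4/5)
Step 2: interval [2/5, 4/5), width = 4/5 - 2/5 = 2/5
  'b': [2/5 + 2/5*0/1, 2/5 + 2/5*1/5) = [2/5, 12/25)
  'f': [2/5 + 2/5*1/5, 2/5 + 2/5*2/5) = [12/25, 14/25)
  'a': [2/5 + 2/5*2/5, 2/5 + 2/5*4/5) = [14/25, 18/25)
  'd': [2/5 + 2/5*4/5, 2/5 + 2/5*1/1) = [18/25, 4/5) <- contains code 463/625
  emit 'd', narrow to [18/25, 4/5)
Step 3: interval [18/25, 4/5), width = 4/5 - 18/25 = 2/25
  'b': [18/25 + 2/25*0/1, 18/25 + 2/25*1/5) = [18/25, 92/125)
  'f': [18/25 + 2/25*1/5, 18/25 + 2/25*2/5) = [92/125, 94/125) <- contains code 463/625
  'a': [18/25 + 2/25*2/5, 18/25 + 2/25*4/5) = [94/125, 98/125)
  'd': [18/25 + 2/25*4/5, 18/25 + 2/25*1/1) = [98/125, 4/5)
  emit 'f', narrow to [92/125, 94/125)
Step 4: interval [92/125, 94/125), width = 94/125 - 92/125 = 2/125
  'b': [92/125 + 2/125*0/1, 92/125 + 2/125*1/5) = [92/125, 462/625)
  'f': [92/125 + 2/125*1/5, 92/125 + 2/125*2/5) = [462/625, 464/625) <- contains code 463/625
  'a': [92/125 + 2/125*2/5, 92/125 + 2/125*4/5) = [464/625, 468/625)
  'd': [92/125 + 2/125*4/5, 92/125 + 2/125*1/1) = [468/625, 94/125)
  emit 'f', narrow to [462/625, 464/625)

Answer: adff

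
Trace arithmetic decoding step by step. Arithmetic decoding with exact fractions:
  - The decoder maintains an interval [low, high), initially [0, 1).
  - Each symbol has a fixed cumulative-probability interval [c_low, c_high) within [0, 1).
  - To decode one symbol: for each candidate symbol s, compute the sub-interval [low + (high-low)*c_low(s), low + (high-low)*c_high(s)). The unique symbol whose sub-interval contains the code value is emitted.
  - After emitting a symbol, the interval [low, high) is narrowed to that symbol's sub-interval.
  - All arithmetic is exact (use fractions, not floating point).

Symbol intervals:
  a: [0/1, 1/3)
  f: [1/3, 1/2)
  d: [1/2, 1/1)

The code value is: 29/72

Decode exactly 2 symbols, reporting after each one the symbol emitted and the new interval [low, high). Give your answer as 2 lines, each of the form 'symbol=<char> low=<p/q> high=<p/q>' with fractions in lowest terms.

Answer: symbol=f low=1/3 high=1/2
symbol=f low=7/18 high=5/12

Derivation:
Step 1: interval [0/1, 1/1), width = 1/1 - 0/1 = 1/1
  'a': [0/1 + 1/1*0/1, 0/1 + 1/1*1/3) = [0/1, 1/3)
  'f': [0/1 + 1/1*1/3, 0/1 + 1/1*1/2) = [1/3, 1/2) <- contains code 29/72
  'd': [0/1 + 1/1*1/2, 0/1 + 1/1*1/1) = [1/2, 1/1)
  emit 'f', narrow to [1/3, 1/2)
Step 2: interval [1/3, 1/2), width = 1/2 - 1/3 = 1/6
  'a': [1/3 + 1/6*0/1, 1/3 + 1/6*1/3) = [1/3, 7/18)
  'f': [1/3 + 1/6*1/3, 1/3 + 1/6*1/2) = [7/18, 5/12) <- contains code 29/72
  'd': [1/3 + 1/6*1/2, 1/3 + 1/6*1/1) = [5/12, 1/2)
  emit 'f', narrow to [7/18, 5/12)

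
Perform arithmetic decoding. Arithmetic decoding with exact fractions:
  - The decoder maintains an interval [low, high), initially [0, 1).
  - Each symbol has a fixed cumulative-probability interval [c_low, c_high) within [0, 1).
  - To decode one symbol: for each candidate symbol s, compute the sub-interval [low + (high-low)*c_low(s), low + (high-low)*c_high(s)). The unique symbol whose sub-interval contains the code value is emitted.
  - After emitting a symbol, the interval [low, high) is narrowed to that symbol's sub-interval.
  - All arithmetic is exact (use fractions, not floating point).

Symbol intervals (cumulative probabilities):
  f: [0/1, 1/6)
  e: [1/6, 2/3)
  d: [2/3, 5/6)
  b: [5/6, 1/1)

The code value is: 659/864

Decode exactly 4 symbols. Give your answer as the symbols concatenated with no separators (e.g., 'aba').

Step 1: interval [0/1, 1/1), width = 1/1 - 0/1 = 1/1
  'f': [0/1 + 1/1*0/1, 0/1 + 1/1*1/6) = [0/1, 1/6)
  'e': [0/1 + 1/1*1/6, 0/1 + 1/1*2/3) = [1/6, 2/3)
  'd': [0/1 + 1/1*2/3, 0/1 + 1/1*5/6) = [2/3, 5/6) <- contains code 659/864
  'b': [0/1 + 1/1*5/6, 0/1 + 1/1*1/1) = [5/6, 1/1)
  emit 'd', narrow to [2/3, 5/6)
Step 2: interval [2/3, 5/6), width = 5/6 - 2/3 = 1/6
  'f': [2/3 + 1/6*0/1, 2/3 + 1/6*1/6) = [2/3, 25/36)
  'e': [2/3 + 1/6*1/6, 2/3 + 1/6*2/3) = [25/36, 7/9) <- contains code 659/864
  'd': [2/3 + 1/6*2/3, 2/3 + 1/6*5/6) = [7/9, 29/36)
  'b': [2/3 + 1/6*5/6, 2/3 + 1/6*1/1) = [29/36, 5/6)
  emit 'e', narrow to [25/36, 7/9)
Step 3: interval [25/36, 7/9), width = 7/9 - 25/36 = 1/12
  'f': [25/36 + 1/12*0/1, 25/36 + 1/12*1/6) = [25/36, 17/24)
  'e': [25/36 + 1/12*1/6, 25/36 + 1/12*2/3) = [17/24, 3/4)
  'd': [25/36 + 1/12*2/3, 25/36 + 1/12*5/6) = [3/4, 55/72) <- contains code 659/864
  'b': [25/36 + 1/12*5/6, 25/36 + 1/12*1/1) = [55/72, 7/9)
  emit 'd', narrow to [3/4, 55/72)
Step 4: interval [3/4, 55/72), width = 55/72 - 3/4 = 1/72
  'f': [3/4 + 1/72*0/1, 3/4 + 1/72*1/6) = [3/4, 325/432)
  'e': [3/4 + 1/72*1/6, 3/4 + 1/72*2/3) = [325/432, 41/54)
  'd': [3/4 + 1/72*2/3, 3/4 + 1/72*5/6) = [41/54, 329/432)
  'b': [3/4 + 1/72*5/6, 3/4 + 1/72*1/1) = [329/432, 55/72) <- contains code 659/864
  emit 'b', narrow to [329/432, 55/72)

Answer: dedb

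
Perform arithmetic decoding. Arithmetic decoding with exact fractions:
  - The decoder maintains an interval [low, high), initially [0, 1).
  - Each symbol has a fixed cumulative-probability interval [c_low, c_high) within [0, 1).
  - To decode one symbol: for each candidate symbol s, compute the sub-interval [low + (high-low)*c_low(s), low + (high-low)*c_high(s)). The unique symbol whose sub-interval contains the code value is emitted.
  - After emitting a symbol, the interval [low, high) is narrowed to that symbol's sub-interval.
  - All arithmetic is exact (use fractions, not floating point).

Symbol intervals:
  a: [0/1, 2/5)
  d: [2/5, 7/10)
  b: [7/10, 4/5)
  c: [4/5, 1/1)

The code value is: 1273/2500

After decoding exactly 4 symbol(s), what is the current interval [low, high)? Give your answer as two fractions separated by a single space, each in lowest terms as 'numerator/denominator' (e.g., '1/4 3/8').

Step 1: interval [0/1, 1/1), width = 1/1 - 0/1 = 1/1
  'a': [0/1 + 1/1*0/1, 0/1 + 1/1*2/5) = [0/1, 2/5)
  'd': [0/1 + 1/1*2/5, 0/1 + 1/1*7/10) = [2/5, 7/10) <- contains code 1273/2500
  'b': [0/1 + 1/1*7/10, 0/1 + 1/1*4/5) = [7/10, 4/5)
  'c': [0/1 + 1/1*4/5, 0/1 + 1/1*1/1) = [4/5, 1/1)
  emit 'd', narrow to [2/5, 7/10)
Step 2: interval [2/5, 7/10), width = 7/10 - 2/5 = 3/10
  'a': [2/5 + 3/10*0/1, 2/5 + 3/10*2/5) = [2/5, 13/25) <- contains code 1273/2500
  'd': [2/5 + 3/10*2/5, 2/5 + 3/10*7/10) = [13/25, 61/100)
  'b': [2/5 + 3/10*7/10, 2/5 + 3/10*4/5) = [61/100, 16/25)
  'c': [2/5 + 3/10*4/5, 2/5 + 3/10*1/1) = [16/25, 7/10)
  emit 'a', narrow to [2/5, 13/25)
Step 3: interval [2/5, 13/25), width = 13/25 - 2/5 = 3/25
  'a': [2/5 + 3/25*0/1, 2/5 + 3/25*2/5) = [2/5, 56/125)
  'd': [2/5 + 3/25*2/5, 2/5 + 3/25*7/10) = [56/125, 121/250)
  'b': [2/5 + 3/25*7/10, 2/5 + 3/25*4/5) = [121/250, 62/125)
  'c': [2/5 + 3/25*4/5, 2/5 + 3/25*1/1) = [62/125, 13/25) <- contains code 1273/2500
  emit 'c', narrow to [62/125, 13/25)
Step 4: interval [62/125, 13/25), width = 13/25 - 62/125 = 3/125
  'a': [62/125 + 3/125*0/1, 62/125 + 3/125*2/5) = [62/125, 316/625)
  'd': [62/125 + 3/125*2/5, 62/125 + 3/125*7/10) = [316/625, 641/1250) <- contains code 1273/2500
  'b': [62/125 + 3/125*7/10, 62/125 + 3/125*4/5) = [641/1250, 322/625)
  'c': [62/125 + 3/125*4/5, 62/125 + 3/125*1/1) = [322/625, 13/25)
  emit 'd', narrow to [316/625, 641/1250)

Answer: 316/625 641/1250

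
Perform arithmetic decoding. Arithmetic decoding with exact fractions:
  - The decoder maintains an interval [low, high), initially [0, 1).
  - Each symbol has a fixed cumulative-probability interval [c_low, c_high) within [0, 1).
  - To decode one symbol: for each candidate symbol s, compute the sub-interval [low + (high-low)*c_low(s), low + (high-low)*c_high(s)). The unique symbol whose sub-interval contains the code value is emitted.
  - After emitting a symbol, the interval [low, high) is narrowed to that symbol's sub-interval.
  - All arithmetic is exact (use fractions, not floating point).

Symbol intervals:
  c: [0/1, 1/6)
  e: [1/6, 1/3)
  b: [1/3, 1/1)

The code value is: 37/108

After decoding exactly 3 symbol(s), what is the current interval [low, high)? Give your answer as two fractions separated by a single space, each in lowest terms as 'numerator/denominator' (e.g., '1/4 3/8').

Answer: 1/3 19/54

Derivation:
Step 1: interval [0/1, 1/1), width = 1/1 - 0/1 = 1/1
  'c': [0/1 + 1/1*0/1, 0/1 + 1/1*1/6) = [0/1, 1/6)
  'e': [0/1 + 1/1*1/6, 0/1 + 1/1*1/3) = [1/6, 1/3)
  'b': [0/1 + 1/1*1/3, 0/1 + 1/1*1/1) = [1/3, 1/1) <- contains code 37/108
  emit 'b', narrow to [1/3, 1/1)
Step 2: interval [1/3, 1/1), width = 1/1 - 1/3 = 2/3
  'c': [1/3 + 2/3*0/1, 1/3 + 2/3*1/6) = [1/3, 4/9) <- contains code 37/108
  'e': [1/3 + 2/3*1/6, 1/3 + 2/3*1/3) = [4/9, 5/9)
  'b': [1/3 + 2/3*1/3, 1/3 + 2/3*1/1) = [5/9, 1/1)
  emit 'c', narrow to [1/3, 4/9)
Step 3: interval [1/3, 4/9), width = 4/9 - 1/3 = 1/9
  'c': [1/3 + 1/9*0/1, 1/3 + 1/9*1/6) = [1/3, 19/54) <- contains code 37/108
  'e': [1/3 + 1/9*1/6, 1/3 + 1/9*1/3) = [19/54, 10/27)
  'b': [1/3 + 1/9*1/3, 1/3 + 1/9*1/1) = [10/27, 4/9)
  emit 'c', narrow to [1/3, 19/54)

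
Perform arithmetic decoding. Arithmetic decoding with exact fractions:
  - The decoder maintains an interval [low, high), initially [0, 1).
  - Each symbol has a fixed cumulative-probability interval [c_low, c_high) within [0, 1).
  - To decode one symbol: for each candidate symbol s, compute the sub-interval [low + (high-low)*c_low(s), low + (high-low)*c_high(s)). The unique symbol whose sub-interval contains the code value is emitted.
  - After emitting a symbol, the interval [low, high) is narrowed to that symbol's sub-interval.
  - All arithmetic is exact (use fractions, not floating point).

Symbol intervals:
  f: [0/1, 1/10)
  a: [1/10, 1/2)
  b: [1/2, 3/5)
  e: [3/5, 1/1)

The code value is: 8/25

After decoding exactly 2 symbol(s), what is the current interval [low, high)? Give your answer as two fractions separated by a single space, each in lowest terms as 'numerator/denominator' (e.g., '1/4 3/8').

Step 1: interval [0/1, 1/1), width = 1/1 - 0/1 = 1/1
  'f': [0/1 + 1/1*0/1, 0/1 + 1/1*1/10) = [0/1, 1/10)
  'a': [0/1 + 1/1*1/10, 0/1 + 1/1*1/2) = [1/10, 1/2) <- contains code 8/25
  'b': [0/1 + 1/1*1/2, 0/1 + 1/1*3/5) = [1/2, 3/5)
  'e': [0/1 + 1/1*3/5, 0/1 + 1/1*1/1) = [3/5, 1/1)
  emit 'a', narrow to [1/10, 1/2)
Step 2: interval [1/10, 1/2), width = 1/2 - 1/10 = 2/5
  'f': [1/10 + 2/5*0/1, 1/10 + 2/5*1/10) = [1/10, 7/50)
  'a': [1/10 + 2/5*1/10, 1/10 + 2/5*1/2) = [7/50, 3/10)
  'b': [1/10 + 2/5*1/2, 1/10 + 2/5*3/5) = [3/10, 17/50) <- contains code 8/25
  'e': [1/10 + 2/5*3/5, 1/10 + 2/5*1/1) = [17/50, 1/2)
  emit 'b', narrow to [3/10, 17/50)

Answer: 3/10 17/50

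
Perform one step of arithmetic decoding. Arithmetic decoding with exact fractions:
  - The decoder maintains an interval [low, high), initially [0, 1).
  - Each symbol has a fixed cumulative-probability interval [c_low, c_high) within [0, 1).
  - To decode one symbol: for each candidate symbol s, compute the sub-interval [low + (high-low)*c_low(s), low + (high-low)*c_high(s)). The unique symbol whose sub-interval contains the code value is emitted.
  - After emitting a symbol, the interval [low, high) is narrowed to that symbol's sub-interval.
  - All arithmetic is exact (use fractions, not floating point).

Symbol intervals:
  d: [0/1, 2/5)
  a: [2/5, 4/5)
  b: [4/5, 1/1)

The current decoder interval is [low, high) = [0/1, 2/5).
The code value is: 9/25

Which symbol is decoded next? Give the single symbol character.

Answer: b

Derivation:
Interval width = high − low = 2/5 − 0/1 = 2/5
Scaled code = (code − low) / width = (9/25 − 0/1) / 2/5 = 9/10
  d: [0/1, 2/5) 
  a: [2/5, 4/5) 
  b: [4/5, 1/1) ← scaled code falls here ✓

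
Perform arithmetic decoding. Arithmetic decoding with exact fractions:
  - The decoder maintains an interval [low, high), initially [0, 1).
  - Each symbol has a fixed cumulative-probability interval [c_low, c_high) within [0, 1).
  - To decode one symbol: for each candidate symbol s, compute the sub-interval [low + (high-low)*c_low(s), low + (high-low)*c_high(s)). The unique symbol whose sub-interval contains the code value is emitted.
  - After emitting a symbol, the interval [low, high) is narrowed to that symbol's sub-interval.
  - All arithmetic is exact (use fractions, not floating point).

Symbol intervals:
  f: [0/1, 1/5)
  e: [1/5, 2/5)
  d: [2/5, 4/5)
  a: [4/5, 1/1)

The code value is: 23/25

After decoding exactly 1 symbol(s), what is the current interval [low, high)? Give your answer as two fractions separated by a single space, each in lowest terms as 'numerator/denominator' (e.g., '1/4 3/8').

Step 1: interval [0/1, 1/1), width = 1/1 - 0/1 = 1/1
  'f': [0/1 + 1/1*0/1, 0/1 + 1/1*1/5) = [0/1, 1/5)
  'e': [0/1 + 1/1*1/5, 0/1 + 1/1*2/5) = [1/5, 2/5)
  'd': [0/1 + 1/1*2/5, 0/1 + 1/1*4/5) = [2/5, 4/5)
  'a': [0/1 + 1/1*4/5, 0/1 + 1/1*1/1) = [4/5, 1/1) <- contains code 23/25
  emit 'a', narrow to [4/5, 1/1)

Answer: 4/5 1/1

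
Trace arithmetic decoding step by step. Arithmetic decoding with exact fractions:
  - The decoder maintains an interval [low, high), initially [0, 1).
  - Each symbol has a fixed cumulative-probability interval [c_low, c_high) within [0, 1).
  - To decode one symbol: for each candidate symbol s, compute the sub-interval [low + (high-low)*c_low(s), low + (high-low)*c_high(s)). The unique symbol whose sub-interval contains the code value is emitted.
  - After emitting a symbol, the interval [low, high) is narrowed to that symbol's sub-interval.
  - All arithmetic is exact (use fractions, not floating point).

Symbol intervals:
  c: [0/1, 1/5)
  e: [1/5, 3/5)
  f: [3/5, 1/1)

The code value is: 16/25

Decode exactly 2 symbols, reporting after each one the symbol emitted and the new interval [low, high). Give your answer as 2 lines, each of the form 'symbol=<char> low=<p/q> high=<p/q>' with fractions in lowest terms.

Step 1: interval [0/1, 1/1), width = 1/1 - 0/1 = 1/1
  'c': [0/1 + 1/1*0/1, 0/1 + 1/1*1/5) = [0/1, 1/5)
  'e': [0/1 + 1/1*1/5, 0/1 + 1/1*3/5) = [1/5, 3/5)
  'f': [0/1 + 1/1*3/5, 0/1 + 1/1*1/1) = [3/5, 1/1) <- contains code 16/25
  emit 'f', narrow to [3/5, 1/1)
Step 2: interval [3/5, 1/1), width = 1/1 - 3/5 = 2/5
  'c': [3/5 + 2/5*0/1, 3/5 + 2/5*1/5) = [3/5, 17/25) <- contains code 16/25
  'e': [3/5 + 2/5*1/5, 3/5 + 2/5*3/5) = [17/25, 21/25)
  'f': [3/5 + 2/5*3/5, 3/5 + 2/5*1/1) = [21/25, 1/1)
  emit 'c', narrow to [3/5, 17/25)

Answer: symbol=f low=3/5 high=1/1
symbol=c low=3/5 high=17/25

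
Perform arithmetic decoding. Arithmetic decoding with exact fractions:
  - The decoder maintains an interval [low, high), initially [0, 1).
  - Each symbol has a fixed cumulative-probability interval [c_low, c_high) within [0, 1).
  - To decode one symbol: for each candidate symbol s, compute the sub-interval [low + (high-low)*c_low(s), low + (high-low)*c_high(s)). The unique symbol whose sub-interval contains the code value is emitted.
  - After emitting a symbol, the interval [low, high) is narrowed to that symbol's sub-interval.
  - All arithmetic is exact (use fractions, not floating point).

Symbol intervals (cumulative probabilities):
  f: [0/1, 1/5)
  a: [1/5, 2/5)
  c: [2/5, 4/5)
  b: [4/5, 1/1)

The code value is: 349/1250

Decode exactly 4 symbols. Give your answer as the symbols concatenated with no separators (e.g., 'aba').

Step 1: interval [0/1, 1/1), width = 1/1 - 0/1 = 1/1
  'f': [0/1 + 1/1*0/1, 0/1 + 1/1*1/5) = [0/1, 1/5)
  'a': [0/1 + 1/1*1/5, 0/1 + 1/1*2/5) = [1/5, 2/5) <- contains code 349/1250
  'c': [0/1 + 1/1*2/5, 0/1 + 1/1*4/5) = [2/5, 4/5)
  'b': [0/1 + 1/1*4/5, 0/1 + 1/1*1/1) = [4/5, 1/1)
  emit 'a', narrow to [1/5, 2/5)
Step 2: interval [1/5, 2/5), width = 2/5 - 1/5 = 1/5
  'f': [1/5 + 1/5*0/1, 1/5 + 1/5*1/5) = [1/5, 6/25)
  'a': [1/5 + 1/5*1/5, 1/5 + 1/5*2/5) = [6/25, 7/25) <- contains code 349/1250
  'c': [1/5 + 1/5*2/5, 1/5 + 1/5*4/5) = [7/25, 9/25)
  'b': [1/5 + 1/5*4/5, 1/5 + 1/5*1/1) = [9/25, 2/5)
  emit 'a', narrow to [6/25, 7/25)
Step 3: interval [6/25, 7/25), width = 7/25 - 6/25 = 1/25
  'f': [6/25 + 1/25*0/1, 6/25 + 1/25*1/5) = [6/25, 31/125)
  'a': [6/25 + 1/25*1/5, 6/25 + 1/25*2/5) = [31/125, 32/125)
  'c': [6/25 + 1/25*2/5, 6/25 + 1/25*4/5) = [32/125, 34/125)
  'b': [6/25 + 1/25*4/5, 6/25 + 1/25*1/1) = [34/125, 7/25) <- contains code 349/1250
  emit 'b', narrow to [34/125, 7/25)
Step 4: interval [34/125, 7/25), width = 7/25 - 34/125 = 1/125
  'f': [34/125 + 1/125*0/1, 34/125 + 1/125*1/5) = [34/125, 171/625)
  'a': [34/125 + 1/125*1/5, 34/125 + 1/125*2/5) = [171/625, 172/625)
  'c': [34/125 + 1/125*2/5, 34/125 + 1/125*4/5) = [172/625, 174/625)
  'b': [34/125 + 1/125*4/5, 34/125 + 1/125*1/1) = [174/625, 7/25) <- contains code 349/1250
  emit 'b', narrow to [174/625, 7/25)

Answer: aabb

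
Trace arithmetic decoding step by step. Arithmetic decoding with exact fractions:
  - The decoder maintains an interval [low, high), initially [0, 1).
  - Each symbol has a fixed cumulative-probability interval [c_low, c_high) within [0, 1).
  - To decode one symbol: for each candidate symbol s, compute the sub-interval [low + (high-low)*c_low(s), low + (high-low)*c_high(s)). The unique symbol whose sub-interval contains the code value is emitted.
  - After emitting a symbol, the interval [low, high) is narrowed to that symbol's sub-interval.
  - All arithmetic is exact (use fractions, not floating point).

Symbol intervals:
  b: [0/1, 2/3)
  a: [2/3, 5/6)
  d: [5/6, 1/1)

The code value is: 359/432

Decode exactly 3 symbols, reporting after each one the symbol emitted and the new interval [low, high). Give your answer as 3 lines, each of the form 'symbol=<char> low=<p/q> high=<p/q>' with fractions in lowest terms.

Answer: symbol=a low=2/3 high=5/6
symbol=d low=29/36 high=5/6
symbol=d low=179/216 high=5/6

Derivation:
Step 1: interval [0/1, 1/1), width = 1/1 - 0/1 = 1/1
  'b': [0/1 + 1/1*0/1, 0/1 + 1/1*2/3) = [0/1, 2/3)
  'a': [0/1 + 1/1*2/3, 0/1 + 1/1*5/6) = [2/3, 5/6) <- contains code 359/432
  'd': [0/1 + 1/1*5/6, 0/1 + 1/1*1/1) = [5/6, 1/1)
  emit 'a', narrow to [2/3, 5/6)
Step 2: interval [2/3, 5/6), width = 5/6 - 2/3 = 1/6
  'b': [2/3 + 1/6*0/1, 2/3 + 1/6*2/3) = [2/3, 7/9)
  'a': [2/3 + 1/6*2/3, 2/3 + 1/6*5/6) = [7/9, 29/36)
  'd': [2/3 + 1/6*5/6, 2/3 + 1/6*1/1) = [29/36, 5/6) <- contains code 359/432
  emit 'd', narrow to [29/36, 5/6)
Step 3: interval [29/36, 5/6), width = 5/6 - 29/36 = 1/36
  'b': [29/36 + 1/36*0/1, 29/36 + 1/36*2/3) = [29/36, 89/108)
  'a': [29/36 + 1/36*2/3, 29/36 + 1/36*5/6) = [89/108, 179/216)
  'd': [29/36 + 1/36*5/6, 29/36 + 1/36*1/1) = [179/216, 5/6) <- contains code 359/432
  emit 'd', narrow to [179/216, 5/6)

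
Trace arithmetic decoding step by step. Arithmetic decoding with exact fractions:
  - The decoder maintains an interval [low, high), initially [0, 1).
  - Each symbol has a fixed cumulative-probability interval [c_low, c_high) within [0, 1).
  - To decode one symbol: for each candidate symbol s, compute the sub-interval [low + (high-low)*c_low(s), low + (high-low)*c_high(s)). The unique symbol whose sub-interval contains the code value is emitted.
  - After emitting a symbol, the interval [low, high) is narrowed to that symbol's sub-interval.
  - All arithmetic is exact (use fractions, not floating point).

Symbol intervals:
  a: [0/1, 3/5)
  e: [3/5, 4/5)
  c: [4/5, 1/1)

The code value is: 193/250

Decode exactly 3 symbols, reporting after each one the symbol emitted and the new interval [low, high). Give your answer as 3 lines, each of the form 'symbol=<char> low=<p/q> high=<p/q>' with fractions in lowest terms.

Step 1: interval [0/1, 1/1), width = 1/1 - 0/1 = 1/1
  'a': [0/1 + 1/1*0/1, 0/1 + 1/1*3/5) = [0/1, 3/5)
  'e': [0/1 + 1/1*3/5, 0/1 + 1/1*4/5) = [3/5, 4/5) <- contains code 193/250
  'c': [0/1 + 1/1*4/5, 0/1 + 1/1*1/1) = [4/5, 1/1)
  emit 'e', narrow to [3/5, 4/5)
Step 2: interval [3/5, 4/5), width = 4/5 - 3/5 = 1/5
  'a': [3/5 + 1/5*0/1, 3/5 + 1/5*3/5) = [3/5, 18/25)
  'e': [3/5 + 1/5*3/5, 3/5 + 1/5*4/5) = [18/25, 19/25)
  'c': [3/5 + 1/5*4/5, 3/5 + 1/5*1/1) = [19/25, 4/5) <- contains code 193/250
  emit 'c', narrow to [19/25, 4/5)
Step 3: interval [19/25, 4/5), width = 4/5 - 19/25 = 1/25
  'a': [19/25 + 1/25*0/1, 19/25 + 1/25*3/5) = [19/25, 98/125) <- contains code 193/250
  'e': [19/25 + 1/25*3/5, 19/25 + 1/25*4/5) = [98/125, 99/125)
  'c': [19/25 + 1/25*4/5, 19/25 + 1/25*1/1) = [99/125, 4/5)
  emit 'a', narrow to [19/25, 98/125)

Answer: symbol=e low=3/5 high=4/5
symbol=c low=19/25 high=4/5
symbol=a low=19/25 high=98/125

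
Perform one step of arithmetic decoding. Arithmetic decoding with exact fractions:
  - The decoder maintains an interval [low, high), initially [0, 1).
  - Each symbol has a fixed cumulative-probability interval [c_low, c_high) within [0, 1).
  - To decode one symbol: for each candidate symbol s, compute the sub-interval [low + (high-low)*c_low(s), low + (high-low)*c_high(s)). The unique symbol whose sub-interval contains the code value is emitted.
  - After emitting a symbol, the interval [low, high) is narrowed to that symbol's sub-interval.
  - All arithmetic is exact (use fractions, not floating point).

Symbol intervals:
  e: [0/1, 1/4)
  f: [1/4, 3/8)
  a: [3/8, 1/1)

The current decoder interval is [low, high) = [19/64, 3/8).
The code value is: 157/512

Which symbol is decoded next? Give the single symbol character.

Interval width = high − low = 3/8 − 19/64 = 5/64
Scaled code = (code − low) / width = (157/512 − 19/64) / 5/64 = 1/8
  e: [0/1, 1/4) ← scaled code falls here ✓
  f: [1/4, 3/8) 
  a: [3/8, 1/1) 

Answer: e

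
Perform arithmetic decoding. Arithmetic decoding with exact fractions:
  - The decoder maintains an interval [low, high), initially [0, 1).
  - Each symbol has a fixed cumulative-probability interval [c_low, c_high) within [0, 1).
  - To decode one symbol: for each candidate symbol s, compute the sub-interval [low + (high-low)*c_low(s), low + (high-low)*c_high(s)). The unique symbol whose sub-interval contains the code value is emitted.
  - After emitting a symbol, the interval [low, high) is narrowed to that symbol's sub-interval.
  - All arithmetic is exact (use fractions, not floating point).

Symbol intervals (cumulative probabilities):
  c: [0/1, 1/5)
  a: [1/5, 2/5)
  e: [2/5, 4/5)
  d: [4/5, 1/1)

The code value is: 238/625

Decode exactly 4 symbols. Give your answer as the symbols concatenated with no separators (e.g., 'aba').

Step 1: interval [0/1, 1/1), width = 1/1 - 0/1 = 1/1
  'c': [0/1 + 1/1*0/1, 0/1 + 1/1*1/5) = [0/1, 1/5)
  'a': [0/1 + 1/1*1/5, 0/1 + 1/1*2/5) = [1/5, 2/5) <- contains code 238/625
  'e': [0/1 + 1/1*2/5, 0/1 + 1/1*4/5) = [2/5, 4/5)
  'd': [0/1 + 1/1*4/5, 0/1 + 1/1*1/1) = [4/5, 1/1)
  emit 'a', narrow to [1/5, 2/5)
Step 2: interval [1/5, 2/5), width = 2/5 - 1/5 = 1/5
  'c': [1/5 + 1/5*0/1, 1/5 + 1/5*1/5) = [1/5, 6/25)
  'a': [1/5 + 1/5*1/5, 1/5 + 1/5*2/5) = [6/25, 7/25)
  'e': [1/5 + 1/5*2/5, 1/5 + 1/5*4/5) = [7/25, 9/25)
  'd': [1/5 + 1/5*4/5, 1/5 + 1/5*1/1) = [9/25, 2/5) <- contains code 238/625
  emit 'd', narrow to [9/25, 2/5)
Step 3: interval [9/25, 2/5), width = 2/5 - 9/25 = 1/25
  'c': [9/25 + 1/25*0/1, 9/25 + 1/25*1/5) = [9/25, 46/125)
  'a': [9/25 + 1/25*1/5, 9/25 + 1/25*2/5) = [46/125, 47/125)
  'e': [9/25 + 1/25*2/5, 9/25 + 1/25*4/5) = [47/125, 49/125) <- contains code 238/625
  'd': [9/25 + 1/25*4/5, 9/25 + 1/25*1/1) = [49/125, 2/5)
  emit 'e', narrow to [47/125, 49/125)
Step 4: interval [47/125, 49/125), width = 49/125 - 47/125 = 2/125
  'c': [47/125 + 2/125*0/1, 47/125 + 2/125*1/5) = [47/125, 237/625)
  'a': [47/125 + 2/125*1/5, 47/125 + 2/125*2/5) = [237/625, 239/625) <- contains code 238/625
  'e': [47/125 + 2/125*2/5, 47/125 + 2/125*4/5) = [239/625, 243/625)
  'd': [47/125 + 2/125*4/5, 47/125 + 2/125*1/1) = [243/625, 49/125)
  emit 'a', narrow to [237/625, 239/625)

Answer: adea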